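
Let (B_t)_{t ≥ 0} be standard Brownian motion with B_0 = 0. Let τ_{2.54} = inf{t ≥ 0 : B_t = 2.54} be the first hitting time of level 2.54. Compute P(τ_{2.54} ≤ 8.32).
P(τ_{2.54} ≤ 8.32) = 2(1 − Φ(2.54/√8.32)) = 2(1 − Φ(0.8806)) ≈ 0.3785

By the reflection principle for standard BM, P(τ_b ≤ t) = 2 · P(B_t ≥ b). Since B_t ~ N(0, t), P(B_t ≥ 2.54) = 1 − Φ(2.54/√t) = 1 − Φ(2.54/√8.32) = 1 − Φ(0.8806) ≈ 0.18927. Doubling: P(τ_{2.54} ≤ 8.32) ≈ 2 · 0.18927 = 0.37854 ≈ 0.3785.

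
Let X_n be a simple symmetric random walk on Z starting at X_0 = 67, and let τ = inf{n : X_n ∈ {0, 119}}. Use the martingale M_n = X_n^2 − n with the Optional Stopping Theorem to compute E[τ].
E[τ] = 3484

M_n = X_n^2 − n is a martingale (since E[X_{n+1}^2 | F_n] = X_n^2 + 1). By OST (τ has finite mean in a bounded region), E[M_τ] = E[M_0] = X_0^2 − 0 = 67^2 = 4489. Also E[M_τ] = E[X_τ^2] − E[τ]. The walk exits at 0 or 119, with P(hit 119 first) = 67/119, so E[X_τ^2] = 119^2 · 67/119 + 0 = 7973. Thus E[τ] = E[X_τ^2] − E[M_τ] = 7973 − 4489 = 3484 = 67(119 − 67) = 3484.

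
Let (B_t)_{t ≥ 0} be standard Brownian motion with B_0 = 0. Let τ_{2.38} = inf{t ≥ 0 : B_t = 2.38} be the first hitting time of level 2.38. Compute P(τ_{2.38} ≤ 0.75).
P(τ_{2.38} ≤ 0.75) = 2(1 − Φ(2.38/√0.75)) = 2(1 − Φ(2.7482)) ≈ 0.0060

By the reflection principle for standard BM, P(τ_b ≤ t) = 2 · P(B_t ≥ b). Since B_t ~ N(0, t), P(B_t ≥ 2.38) = 1 − Φ(2.38/√t) = 1 − Φ(2.38/√0.75) = 1 − Φ(2.7482) ≈ 0.00300. Doubling: P(τ_{2.38} ≤ 0.75) ≈ 2 · 0.00300 = 0.00600 ≈ 0.0060.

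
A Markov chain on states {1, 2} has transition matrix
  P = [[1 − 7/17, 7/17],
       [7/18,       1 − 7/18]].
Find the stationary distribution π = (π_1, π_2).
π_1 = 17/35, π_2 = 18/35

Solve πP = π with π_1 + π_2 = 1. From πP = π: π_1 · (1 − 7/17) + π_2 · 7/18 = π_1 ⇒ π_2 · 7/18 = π_1 · 7/17 ⇒ π_2/π_1 = (7/17)/(7/18) = 18/17. Together with π_1 + π_2 = 1:
  π_1 = (7/18)/(7/17 + 7/18) = (7/18)/(245/306) = 17/35,
  π_2 = (7/17)/(7/17 + 7/18) = (7/17)/(245/306) = 18/35.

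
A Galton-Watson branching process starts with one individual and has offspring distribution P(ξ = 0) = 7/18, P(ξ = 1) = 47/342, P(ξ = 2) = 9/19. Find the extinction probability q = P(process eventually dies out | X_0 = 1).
q = 133/162

The pgf is f(s) = 7/18 + 47/342·s + 9/19·s². The extinction probability q is the smallest fixed point of f in [0, 1]. Setting s = f(s):
  9/19·s² + (47/342 − 1)·s + 7/18 = 0
  9/19·s² − (7/18 + 9/19)·s + 7/18 = 0
which factors as (s − 1)·(9/19·s − 7/18) = 0, giving roots s = 1 and s = (7/18)/(9/19) = 133/162.
Mean offspring μ = 47/342 + 2·9/19 = 371/342 > 1 (supercritical), so q < 1. The extinction probability is the smaller root: q = (7/18)/(9/19) = 133/162.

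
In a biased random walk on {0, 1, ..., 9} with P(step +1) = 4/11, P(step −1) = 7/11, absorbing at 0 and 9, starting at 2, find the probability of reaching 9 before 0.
P(hit 9 before 0) = (1 − (7/4)^2) / (1 − (7/4)^9) = 180224/13363821

Let u_k denote P(reach 9 before 0 | start at k). Boundary: u_0 = 0, u_9 = 1. Recurrence: u_k = 4/11·u_{k+1} + 7/11·u_{k-1} for 1 ≤ k ≤ 8. Try u_k = A + B·r^k with r = q/p = (7/11)/(4/11) = 7/4. Substitution satisfies the recurrence; boundary conditions give:
  u_k = (1 − r^k) / (1 − r^N) = (1 − (7/4)^2) / (1 − (7/4)^9) = 180224/13363821.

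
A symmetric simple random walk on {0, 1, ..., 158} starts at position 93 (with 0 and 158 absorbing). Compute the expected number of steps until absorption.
E[τ | X_0 = 93] = 6045

Let v_k = E[τ | X_0 = k]. Boundary: v_0 = v_158 = 0. Recurrence: v_k = 1 + (v_{k-1} + v_{k+1})/2 for 1 ≤ k ≤ 157. The particular solution to v_k − (v_{k-1} + v_{k+1})/2 = 1 is v_k = −k^2. Adding homogeneous solution A + B k and matching boundaries gives v_k = k (158 − k). Substituting k = 93: v_93 = 93 · 65 = 6045.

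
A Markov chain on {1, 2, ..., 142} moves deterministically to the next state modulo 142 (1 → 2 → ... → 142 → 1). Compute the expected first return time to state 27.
E[T_27 | X_0 = 27] = 142

The chain cycles deterministically, so starting at state 27 it returns in exactly 142 steps. Equivalently, the stationary distribution is uniform π_j = 1/142 for every state j, so by Kac's formula E[T_27] = 1/π_27 = 142.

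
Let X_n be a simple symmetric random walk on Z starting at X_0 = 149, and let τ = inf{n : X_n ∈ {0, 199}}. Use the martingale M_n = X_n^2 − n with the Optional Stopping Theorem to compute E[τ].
E[τ] = 7450

M_n = X_n^2 − n is a martingale (since E[X_{n+1}^2 | F_n] = X_n^2 + 1). By OST (τ has finite mean in a bounded region), E[M_τ] = E[M_0] = X_0^2 − 0 = 149^2 = 22201. Also E[M_τ] = E[X_τ^2] − E[τ]. The walk exits at 0 or 199, with P(hit 199 first) = 149/199, so E[X_τ^2] = 199^2 · 149/199 + 0 = 29651. Thus E[τ] = E[X_τ^2] − E[M_τ] = 29651 − 22201 = 7450 = 149(199 − 149) = 7450.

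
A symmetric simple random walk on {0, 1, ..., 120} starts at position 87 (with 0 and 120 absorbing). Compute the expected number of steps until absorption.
E[τ | X_0 = 87] = 2871

Let v_k = E[τ | X_0 = k]. Boundary: v_0 = v_120 = 0. Recurrence: v_k = 1 + (v_{k-1} + v_{k+1})/2 for 1 ≤ k ≤ 119. The particular solution to v_k − (v_{k-1} + v_{k+1})/2 = 1 is v_k = −k^2. Adding homogeneous solution A + B k and matching boundaries gives v_k = k (120 − k). Substituting k = 87: v_87 = 87 · 33 = 2871.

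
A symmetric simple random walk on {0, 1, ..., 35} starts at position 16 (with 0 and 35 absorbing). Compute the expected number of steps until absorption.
E[τ | X_0 = 16] = 304

Let v_k = E[τ | X_0 = k]. Boundary: v_0 = v_35 = 0. Recurrence: v_k = 1 + (v_{k-1} + v_{k+1})/2 for 1 ≤ k ≤ 34. The particular solution to v_k − (v_{k-1} + v_{k+1})/2 = 1 is v_k = −k^2. Adding homogeneous solution A + B k and matching boundaries gives v_k = k (35 − k). Substituting k = 16: v_16 = 16 · 19 = 304.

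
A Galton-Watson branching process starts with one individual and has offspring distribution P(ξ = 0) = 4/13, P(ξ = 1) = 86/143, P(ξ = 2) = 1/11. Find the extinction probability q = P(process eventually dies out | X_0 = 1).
q = 1

Mean offspring μ = 0·4/13 + 1·86/143 + 2·1/11 = 112/143 ≤ 1. For μ ≤ 1 with offspring not concentrated at 1, the Galton-Watson process goes extinct almost surely, so q = 1.
(Algebraic check: The pgf is f(s) = 4/13 + 86/143·s + 1/11·s². The extinction probability q is the smallest fixed point of f in [0, 1]. Setting s = f(s):
  1/11·s² + (86/143 − 1)·s + 4/13 = 0
  1/11·s² − (4/13 + 1/11)·s + 4/13 = 0
which factors as (s − 1)·(1/11·s − 4/13) = 0, giving roots s = 1 and s = (4/13)/(1/11) = 44/13. Since 44/13 ≥ 1, the smallest root in [0, 1] is s = 1.)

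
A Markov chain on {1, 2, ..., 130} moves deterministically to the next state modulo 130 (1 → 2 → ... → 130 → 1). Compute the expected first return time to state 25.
E[T_25 | X_0 = 25] = 130

The chain cycles deterministically, so starting at state 25 it returns in exactly 130 steps. Equivalently, the stationary distribution is uniform π_j = 1/130 for every state j, so by Kac's formula E[T_25] = 1/π_25 = 130.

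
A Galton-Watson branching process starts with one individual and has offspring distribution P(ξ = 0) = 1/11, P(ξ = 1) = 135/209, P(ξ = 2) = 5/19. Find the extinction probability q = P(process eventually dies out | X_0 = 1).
q = 19/55

The pgf is f(s) = 1/11 + 135/209·s + 5/19·s². The extinction probability q is the smallest fixed point of f in [0, 1]. Setting s = f(s):
  5/19·s² + (135/209 − 1)·s + 1/11 = 0
  5/19·s² − (1/11 + 5/19)·s + 1/11 = 0
which factors as (s − 1)·(5/19·s − 1/11) = 0, giving roots s = 1 and s = (1/11)/(5/19) = 19/55.
Mean offspring μ = 135/209 + 2·5/19 = 245/209 > 1 (supercritical), so q < 1. The extinction probability is the smaller root: q = (1/11)/(5/19) = 19/55.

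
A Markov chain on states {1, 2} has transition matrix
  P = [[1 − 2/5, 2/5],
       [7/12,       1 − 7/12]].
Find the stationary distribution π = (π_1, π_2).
π_1 = 35/59, π_2 = 24/59

Solve πP = π with π_1 + π_2 = 1. From πP = π: π_1 · (1 − 2/5) + π_2 · 7/12 = π_1 ⇒ π_2 · 7/12 = π_1 · 2/5 ⇒ π_2/π_1 = (2/5)/(7/12) = 24/35. Together with π_1 + π_2 = 1:
  π_1 = (7/12)/(2/5 + 7/12) = (7/12)/(59/60) = 35/59,
  π_2 = (2/5)/(2/5 + 7/12) = (2/5)/(59/60) = 24/59.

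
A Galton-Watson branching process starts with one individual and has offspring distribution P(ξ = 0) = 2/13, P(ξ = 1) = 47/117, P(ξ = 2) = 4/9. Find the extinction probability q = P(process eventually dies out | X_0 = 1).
q = 9/26

The pgf is f(s) = 2/13 + 47/117·s + 4/9·s². The extinction probability q is the smallest fixed point of f in [0, 1]. Setting s = f(s):
  4/9·s² + (47/117 − 1)·s + 2/13 = 0
  4/9·s² − (2/13 + 4/9)·s + 2/13 = 0
which factors as (s − 1)·(4/9·s − 2/13) = 0, giving roots s = 1 and s = (2/13)/(4/9) = 9/26.
Mean offspring μ = 47/117 + 2·4/9 = 151/117 > 1 (supercritical), so q < 1. The extinction probability is the smaller root: q = (2/13)/(4/9) = 9/26.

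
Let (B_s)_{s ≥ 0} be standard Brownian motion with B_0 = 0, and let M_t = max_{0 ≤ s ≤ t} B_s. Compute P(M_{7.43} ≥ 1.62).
P(M_{7.43} ≥ 1.62) = 2·P(B_{7.43} ≥ 1.62) = 2(1 − Φ(1.62/√7.43)) ≈ 0.5523

By the reflection principle for Brownian motion, P(M_t ≥ a) = 2 · P(B_t ≥ a) for a ≥ 0. Since B_t ~ N(0, t), P(B_t ≥ 1.62) = 1 − Φ(1.62/√t) = 1 − Φ(1.62/√7.43) = 1 − Φ(0.5943). So
  P(M_{7.43} ≥ 1.62) = 2(1 − Φ(0.5943)) ≈ 0.5523.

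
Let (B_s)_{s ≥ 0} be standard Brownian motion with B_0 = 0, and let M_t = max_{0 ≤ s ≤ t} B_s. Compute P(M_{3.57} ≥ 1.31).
P(M_{3.57} ≥ 1.31) = 2·P(B_{3.57} ≥ 1.31) = 2(1 − Φ(1.31/√3.57)) ≈ 0.4881

By the reflection principle for Brownian motion, P(M_t ≥ a) = 2 · P(B_t ≥ a) for a ≥ 0. Since B_t ~ N(0, t), P(B_t ≥ 1.31) = 1 − Φ(1.31/√t) = 1 − Φ(1.31/√3.57) = 1 − Φ(0.6933). So
  P(M_{3.57} ≥ 1.31) = 2(1 − Φ(0.6933)) ≈ 0.4881.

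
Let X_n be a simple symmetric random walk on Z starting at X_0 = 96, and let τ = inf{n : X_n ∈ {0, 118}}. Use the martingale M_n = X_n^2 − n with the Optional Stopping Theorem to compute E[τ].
E[τ] = 2112

M_n = X_n^2 − n is a martingale (since E[X_{n+1}^2 | F_n] = X_n^2 + 1). By OST (τ has finite mean in a bounded region), E[M_τ] = E[M_0] = X_0^2 − 0 = 96^2 = 9216. Also E[M_τ] = E[X_τ^2] − E[τ]. The walk exits at 0 or 118, with P(hit 118 first) = 96/118, so E[X_τ^2] = 118^2 · 96/118 + 0 = 11328. Thus E[τ] = E[X_τ^2] − E[M_τ] = 11328 − 9216 = 2112 = 96(118 − 96) = 2112.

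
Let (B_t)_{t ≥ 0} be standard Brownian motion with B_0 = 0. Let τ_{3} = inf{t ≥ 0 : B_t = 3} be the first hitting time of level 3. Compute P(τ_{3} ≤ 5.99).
P(τ_{3} ≤ 5.99) = 2(1 − Φ(3/√5.99)) = 2(1 − Φ(1.2258)) ≈ 0.2203

By the reflection principle for standard BM, P(τ_b ≤ t) = 2 · P(B_t ≥ b). Since B_t ~ N(0, t), P(B_t ≥ 3) = 1 − Φ(3/√t) = 1 − Φ(3/√5.99) = 1 − Φ(1.2258) ≈ 0.11014. Doubling: P(τ_{3} ≤ 5.99) ≈ 2 · 0.11014 = 0.22028 ≈ 0.2203.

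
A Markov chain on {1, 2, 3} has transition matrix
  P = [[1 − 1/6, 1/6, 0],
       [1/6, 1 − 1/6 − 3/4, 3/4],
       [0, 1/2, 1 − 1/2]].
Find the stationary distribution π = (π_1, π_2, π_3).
π = (2/7, 2/7, 3/7)

This is a birth-death chain on three states, which satisfies detailed balance: π_1 · P_{12} = π_2 · P_{21} and π_2 · P_{23} = π_3 · P_{32}.
From π_1 · 1/6 = π_2 · 1/6: π_2/π_1 = (1/6)/(1/6) = 1.
From π_2 · 3/4 = π_3 · 1/2: π_3/π_2 = (3/4)/(1/2) = 3/2.
Take π_1 proportional to 1; then unnormalized π = (1, 1, 3/2). Normalize by dividing by the sum 7/2:
  π = (2/7, 2/7, 3/7).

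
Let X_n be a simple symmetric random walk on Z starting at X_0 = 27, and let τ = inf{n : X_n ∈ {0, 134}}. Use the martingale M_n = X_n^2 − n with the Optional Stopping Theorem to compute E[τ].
E[τ] = 2889

M_n = X_n^2 − n is a martingale (since E[X_{n+1}^2 | F_n] = X_n^2 + 1). By OST (τ has finite mean in a bounded region), E[M_τ] = E[M_0] = X_0^2 − 0 = 27^2 = 729. Also E[M_τ] = E[X_τ^2] − E[τ]. The walk exits at 0 or 134, with P(hit 134 first) = 27/134, so E[X_τ^2] = 134^2 · 27/134 + 0 = 3618. Thus E[τ] = E[X_τ^2] − E[M_τ] = 3618 − 729 = 2889 = 27(134 − 27) = 2889.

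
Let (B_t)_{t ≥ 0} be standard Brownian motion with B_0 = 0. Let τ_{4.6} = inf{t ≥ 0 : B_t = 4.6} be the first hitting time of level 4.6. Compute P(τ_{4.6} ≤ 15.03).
P(τ_{4.6} ≤ 15.03) = 2(1 − Φ(4.6/√15.03)) = 2(1 − Φ(1.1865)) ≈ 0.2354

By the reflection principle for standard BM, P(τ_b ≤ t) = 2 · P(B_t ≥ b). Since B_t ~ N(0, t), P(B_t ≥ 4.6) = 1 − Φ(4.6/√t) = 1 − Φ(4.6/√15.03) = 1 − Φ(1.1865) ≈ 0.11771. Doubling: P(τ_{4.6} ≤ 15.03) ≈ 2 · 0.11771 = 0.23542 ≈ 0.2354.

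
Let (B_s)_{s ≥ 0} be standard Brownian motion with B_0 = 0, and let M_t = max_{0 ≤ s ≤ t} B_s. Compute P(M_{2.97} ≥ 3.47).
P(M_{2.97} ≥ 3.47) = 2·P(B_{2.97} ≥ 3.47) = 2(1 − Φ(3.47/√2.97)) ≈ 0.0441

By the reflection principle for Brownian motion, P(M_t ≥ a) = 2 · P(B_t ≥ a) for a ≥ 0. Since B_t ~ N(0, t), P(B_t ≥ 3.47) = 1 − Φ(3.47/√t) = 1 − Φ(3.47/√2.97) = 1 − Φ(2.0135). So
  P(M_{2.97} ≥ 3.47) = 2(1 − Φ(2.0135)) ≈ 0.0441.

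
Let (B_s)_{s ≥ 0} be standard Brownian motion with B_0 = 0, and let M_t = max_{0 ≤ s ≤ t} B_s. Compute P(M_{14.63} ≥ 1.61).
P(M_{14.63} ≥ 1.61) = 2·P(B_{14.63} ≥ 1.61) = 2(1 − Φ(1.61/√14.63)) ≈ 0.6738

By the reflection principle for Brownian motion, P(M_t ≥ a) = 2 · P(B_t ≥ a) for a ≥ 0. Since B_t ~ N(0, t), P(B_t ≥ 1.61) = 1 − Φ(1.61/√t) = 1 − Φ(1.61/√14.63) = 1 − Φ(0.4209). So
  P(M_{14.63} ≥ 1.61) = 2(1 − Φ(0.4209)) ≈ 0.6738.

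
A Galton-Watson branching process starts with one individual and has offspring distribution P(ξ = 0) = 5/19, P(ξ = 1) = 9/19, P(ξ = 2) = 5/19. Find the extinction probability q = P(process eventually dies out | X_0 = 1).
q = 1

Mean offspring μ = 0·5/19 + 1·9/19 + 2·5/19 = 1 ≤ 1. For μ ≤ 1 with offspring not concentrated at 1, the Galton-Watson process goes extinct almost surely, so q = 1.
(Algebraic check: The pgf is f(s) = 5/19 + 9/19·s + 5/19·s². The extinction probability q is the smallest fixed point of f in [0, 1]. Setting s = f(s):
  5/19·s² + (9/19 − 1)·s + 5/19 = 0
  5/19·s² − (5/19 + 5/19)·s + 5/19 = 0
which factors as (s − 1)·(5/19·s − 5/19) = 0, giving roots s = 1 and s = (5/19)/(5/19) = 1. Since 1 ≥ 1, the smallest root in [0, 1] is s = 1.)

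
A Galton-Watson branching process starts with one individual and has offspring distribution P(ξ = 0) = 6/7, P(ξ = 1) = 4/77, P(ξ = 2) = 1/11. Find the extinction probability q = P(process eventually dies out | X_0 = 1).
q = 1

Mean offspring μ = 0·6/7 + 1·4/77 + 2·1/11 = 18/77 ≤ 1. For μ ≤ 1 with offspring not concentrated at 1, the Galton-Watson process goes extinct almost surely, so q = 1.
(Algebraic check: The pgf is f(s) = 6/7 + 4/77·s + 1/11·s². The extinction probability q is the smallest fixed point of f in [0, 1]. Setting s = f(s):
  1/11·s² + (4/77 − 1)·s + 6/7 = 0
  1/11·s² − (6/7 + 1/11)·s + 6/7 = 0
which factors as (s − 1)·(1/11·s − 6/7) = 0, giving roots s = 1 and s = (6/7)/(1/11) = 66/7. Since 66/7 ≥ 1, the smallest root in [0, 1] is s = 1.)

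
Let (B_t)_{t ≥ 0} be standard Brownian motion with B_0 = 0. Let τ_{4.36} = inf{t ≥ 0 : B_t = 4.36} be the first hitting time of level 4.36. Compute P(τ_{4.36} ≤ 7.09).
P(τ_{4.36} ≤ 7.09) = 2(1 − Φ(4.36/√7.09)) = 2(1 − Φ(1.6374)) ≈ 0.1015

By the reflection principle for standard BM, P(τ_b ≤ t) = 2 · P(B_t ≥ b). Since B_t ~ N(0, t), P(B_t ≥ 4.36) = 1 − Φ(4.36/√t) = 1 − Φ(4.36/√7.09) = 1 − Φ(1.6374) ≈ 0.05077. Doubling: P(τ_{4.36} ≤ 7.09) ≈ 2 · 0.05077 = 0.10154 ≈ 0.1015.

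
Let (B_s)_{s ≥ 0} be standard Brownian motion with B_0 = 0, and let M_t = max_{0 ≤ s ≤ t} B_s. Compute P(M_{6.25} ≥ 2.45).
P(M_{6.25} ≥ 2.45) = 2·P(B_{6.25} ≥ 2.45) = 2(1 − Φ(2.45/√6.25)) ≈ 0.3271

By the reflection principle for Brownian motion, P(M_t ≥ a) = 2 · P(B_t ≥ a) for a ≥ 0. Since B_t ~ N(0, t), P(B_t ≥ 2.45) = 1 − Φ(2.45/√t) = 1 − Φ(2.45/√6.25) = 1 − Φ(0.9800). So
  P(M_{6.25} ≥ 2.45) = 2(1 − Φ(0.9800)) ≈ 0.3271.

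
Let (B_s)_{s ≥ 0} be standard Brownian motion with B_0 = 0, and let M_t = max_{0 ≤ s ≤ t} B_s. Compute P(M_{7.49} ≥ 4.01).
P(M_{7.49} ≥ 4.01) = 2·P(B_{7.49} ≥ 4.01) = 2(1 − Φ(4.01/√7.49)) ≈ 0.1429

By the reflection principle for Brownian motion, P(M_t ≥ a) = 2 · P(B_t ≥ a) for a ≥ 0. Since B_t ~ N(0, t), P(B_t ≥ 4.01) = 1 − Φ(4.01/√t) = 1 − Φ(4.01/√7.49) = 1 − Φ(1.4652). So
  P(M_{7.49} ≥ 4.01) = 2(1 − Φ(1.4652)) ≈ 0.1429.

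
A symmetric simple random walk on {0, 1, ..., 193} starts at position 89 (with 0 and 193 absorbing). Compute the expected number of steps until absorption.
E[τ | X_0 = 89] = 9256

Let v_k = E[τ | X_0 = k]. Boundary: v_0 = v_193 = 0. Recurrence: v_k = 1 + (v_{k-1} + v_{k+1})/2 for 1 ≤ k ≤ 192. The particular solution to v_k − (v_{k-1} + v_{k+1})/2 = 1 is v_k = −k^2. Adding homogeneous solution A + B k and matching boundaries gives v_k = k (193 − k). Substituting k = 89: v_89 = 89 · 104 = 9256.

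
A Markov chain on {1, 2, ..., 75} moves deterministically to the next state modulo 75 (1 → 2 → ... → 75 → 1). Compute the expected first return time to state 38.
E[T_38 | X_0 = 38] = 75

The chain cycles deterministically, so starting at state 38 it returns in exactly 75 steps. Equivalently, the stationary distribution is uniform π_j = 1/75 for every state j, so by Kac's formula E[T_38] = 1/π_38 = 75.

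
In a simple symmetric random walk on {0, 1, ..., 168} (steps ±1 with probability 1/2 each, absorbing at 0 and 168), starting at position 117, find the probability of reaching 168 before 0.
P(hit 168 before 0) = 117/168 = 39/56

Let u_k = P(hit 168 before 0 | start at k). Then u_0 = 0, u_168 = 1, and u_k = u_{k-1}/2 + u_{k+1}/2 for 1 ≤ k ≤ 167. This harmonic recurrence is solved by u_k = k/168, giving u_117 = 117/168 = 39/56.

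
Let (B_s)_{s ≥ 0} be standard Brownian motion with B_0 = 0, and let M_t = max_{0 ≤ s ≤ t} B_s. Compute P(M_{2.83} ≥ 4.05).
P(M_{2.83} ≥ 4.05) = 2·P(B_{2.83} ≥ 4.05) = 2(1 − Φ(4.05/√2.83)) ≈ 0.0161

By the reflection principle for Brownian motion, P(M_t ≥ a) = 2 · P(B_t ≥ a) for a ≥ 0. Since B_t ~ N(0, t), P(B_t ≥ 4.05) = 1 − Φ(4.05/√t) = 1 − Φ(4.05/√2.83) = 1 − Φ(2.4075). So
  P(M_{2.83} ≥ 4.05) = 2(1 − Φ(2.4075)) ≈ 0.0161.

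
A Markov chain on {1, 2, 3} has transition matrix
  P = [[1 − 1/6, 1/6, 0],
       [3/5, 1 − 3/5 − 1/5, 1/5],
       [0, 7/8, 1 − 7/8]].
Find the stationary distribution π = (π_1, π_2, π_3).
π = (126/169, 35/169, 8/169)

This is a birth-death chain on three states, which satisfies detailed balance: π_1 · P_{12} = π_2 · P_{21} and π_2 · P_{23} = π_3 · P_{32}.
From π_1 · 1/6 = π_2 · 3/5: π_2/π_1 = (1/6)/(3/5) = 5/18.
From π_2 · 1/5 = π_3 · 7/8: π_3/π_2 = (1/5)/(7/8) = 8/35.
Take π_1 proportional to 1; then unnormalized π = (1, 5/18, 4/63). Normalize by dividing by the sum 169/126:
  π = (126/169, 35/169, 8/169).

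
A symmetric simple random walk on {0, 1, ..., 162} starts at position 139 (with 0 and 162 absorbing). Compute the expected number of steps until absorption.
E[τ | X_0 = 139] = 3197

Let v_k = E[τ | X_0 = k]. Boundary: v_0 = v_162 = 0. Recurrence: v_k = 1 + (v_{k-1} + v_{k+1})/2 for 1 ≤ k ≤ 161. The particular solution to v_k − (v_{k-1} + v_{k+1})/2 = 1 is v_k = −k^2. Adding homogeneous solution A + B k and matching boundaries gives v_k = k (162 − k). Substituting k = 139: v_139 = 139 · 23 = 3197.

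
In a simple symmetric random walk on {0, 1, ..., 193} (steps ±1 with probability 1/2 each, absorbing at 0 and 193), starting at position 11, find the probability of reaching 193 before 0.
P(hit 193 before 0) = 11/193

Let u_k = P(hit 193 before 0 | start at k). Then u_0 = 0, u_193 = 1, and u_k = u_{k-1}/2 + u_{k+1}/2 for 1 ≤ k ≤ 192. This harmonic recurrence is solved by u_k = k/193, giving u_11 = 11/193.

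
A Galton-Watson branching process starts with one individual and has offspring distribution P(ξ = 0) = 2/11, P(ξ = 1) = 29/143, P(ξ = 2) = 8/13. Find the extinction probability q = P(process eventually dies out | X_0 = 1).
q = 13/44

The pgf is f(s) = 2/11 + 29/143·s + 8/13·s². The extinction probability q is the smallest fixed point of f in [0, 1]. Setting s = f(s):
  8/13·s² + (29/143 − 1)·s + 2/11 = 0
  8/13·s² − (2/11 + 8/13)·s + 2/11 = 0
which factors as (s − 1)·(8/13·s − 2/11) = 0, giving roots s = 1 and s = (2/11)/(8/13) = 13/44.
Mean offspring μ = 29/143 + 2·8/13 = 205/143 > 1 (supercritical), so q < 1. The extinction probability is the smaller root: q = (2/11)/(8/13) = 13/44.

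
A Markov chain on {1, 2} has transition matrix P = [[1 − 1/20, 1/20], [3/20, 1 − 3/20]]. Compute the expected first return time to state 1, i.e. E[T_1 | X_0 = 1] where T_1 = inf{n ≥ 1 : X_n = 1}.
E[T_1 | X_0 = 1] = 1/π_1 = 4/3

For an irreducible recurrent Markov chain with stationary distribution π, E[T_i | X_0 = i] = 1/π_i (Kac's formula). Here π_1 = (3/20)/(1/20 + 3/20) = (3/20)/(1/5) = 3/4, so E[T_1 | X_0 = 1] = 1/π_1 = (1/20 + 3/20)/(3/20) = (1/5)/(3/20) = 4/3.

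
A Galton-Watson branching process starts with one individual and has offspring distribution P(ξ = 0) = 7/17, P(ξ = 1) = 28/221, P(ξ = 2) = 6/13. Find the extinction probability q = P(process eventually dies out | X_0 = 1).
q = 91/102

The pgf is f(s) = 7/17 + 28/221·s + 6/13·s². The extinction probability q is the smallest fixed point of f in [0, 1]. Setting s = f(s):
  6/13·s² + (28/221 − 1)·s + 7/17 = 0
  6/13·s² − (7/17 + 6/13)·s + 7/17 = 0
which factors as (s − 1)·(6/13·s − 7/17) = 0, giving roots s = 1 and s = (7/17)/(6/13) = 91/102.
Mean offspring μ = 28/221 + 2·6/13 = 232/221 > 1 (supercritical), so q < 1. The extinction probability is the smaller root: q = (7/17)/(6/13) = 91/102.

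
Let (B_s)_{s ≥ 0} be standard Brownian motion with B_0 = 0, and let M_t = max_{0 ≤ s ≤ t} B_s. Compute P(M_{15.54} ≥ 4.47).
P(M_{15.54} ≥ 4.47) = 2·P(B_{15.54} ≥ 4.47) = 2(1 − Φ(4.47/√15.54)) ≈ 0.2568

By the reflection principle for Brownian motion, P(M_t ≥ a) = 2 · P(B_t ≥ a) for a ≥ 0. Since B_t ~ N(0, t), P(B_t ≥ 4.47) = 1 − Φ(4.47/√t) = 1 − Φ(4.47/√15.54) = 1 − Φ(1.1339). So
  P(M_{15.54} ≥ 4.47) = 2(1 − Φ(1.1339)) ≈ 0.2568.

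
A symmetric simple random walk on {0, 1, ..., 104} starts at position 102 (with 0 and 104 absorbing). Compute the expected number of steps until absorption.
E[τ | X_0 = 102] = 204

Let v_k = E[τ | X_0 = k]. Boundary: v_0 = v_104 = 0. Recurrence: v_k = 1 + (v_{k-1} + v_{k+1})/2 for 1 ≤ k ≤ 103. The particular solution to v_k − (v_{k-1} + v_{k+1})/2 = 1 is v_k = −k^2. Adding homogeneous solution A + B k and matching boundaries gives v_k = k (104 − k). Substituting k = 102: v_102 = 102 · 2 = 204.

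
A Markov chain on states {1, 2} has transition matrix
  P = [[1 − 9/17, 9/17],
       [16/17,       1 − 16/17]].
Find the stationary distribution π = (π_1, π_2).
π_1 = 16/25, π_2 = 9/25

Solve πP = π with π_1 + π_2 = 1. From πP = π: π_1 · (1 − 9/17) + π_2 · 16/17 = π_1 ⇒ π_2 · 16/17 = π_1 · 9/17 ⇒ π_2/π_1 = (9/17)/(16/17) = 9/16. Together with π_1 + π_2 = 1:
  π_1 = (16/17)/(9/17 + 16/17) = (16/17)/(25/17) = 16/25,
  π_2 = (9/17)/(9/17 + 16/17) = (9/17)/(25/17) = 9/25.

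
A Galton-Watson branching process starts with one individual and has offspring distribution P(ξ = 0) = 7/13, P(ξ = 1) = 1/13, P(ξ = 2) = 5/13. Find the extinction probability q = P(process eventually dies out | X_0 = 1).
q = 1

Mean offspring μ = 0·7/13 + 1·1/13 + 2·5/13 = 11/13 ≤ 1. For μ ≤ 1 with offspring not concentrated at 1, the Galton-Watson process goes extinct almost surely, so q = 1.
(Algebraic check: The pgf is f(s) = 7/13 + 1/13·s + 5/13·s². The extinction probability q is the smallest fixed point of f in [0, 1]. Setting s = f(s):
  5/13·s² + (1/13 − 1)·s + 7/13 = 0
  5/13·s² − (7/13 + 5/13)·s + 7/13 = 0
which factors as (s − 1)·(5/13·s − 7/13) = 0, giving roots s = 1 and s = (7/13)/(5/13) = 7/5. Since 7/5 ≥ 1, the smallest root in [0, 1] is s = 1.)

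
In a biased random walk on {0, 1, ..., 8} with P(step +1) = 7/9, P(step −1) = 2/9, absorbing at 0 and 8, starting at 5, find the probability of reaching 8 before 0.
P(hit 8 before 0) = (1 − (2/7)^5) / (1 − (2/7)^8) = 1150765/1152909

Let u_k denote P(reach 8 before 0 | start at k). Boundary: u_0 = 0, u_8 = 1. Recurrence: u_k = 7/9·u_{k+1} + 2/9·u_{k-1} for 1 ≤ k ≤ 7. Try u_k = A + B·r^k with r = q/p = (2/9)/(7/9) = 2/7. Substitution satisfies the recurrence; boundary conditions give:
  u_k = (1 − r^k) / (1 − r^N) = (1 − (2/7)^5) / (1 − (2/7)^8) = 1150765/1152909.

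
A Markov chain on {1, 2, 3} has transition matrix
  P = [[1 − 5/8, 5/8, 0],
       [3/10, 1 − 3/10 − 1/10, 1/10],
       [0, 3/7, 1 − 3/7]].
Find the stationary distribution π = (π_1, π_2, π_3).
π = (72/257, 150/257, 35/257)

This is a birth-death chain on three states, which satisfies detailed balance: π_1 · P_{12} = π_2 · P_{21} and π_2 · P_{23} = π_3 · P_{32}.
From π_1 · 5/8 = π_2 · 3/10: π_2/π_1 = (5/8)/(3/10) = 25/12.
From π_2 · 1/10 = π_3 · 3/7: π_3/π_2 = (1/10)/(3/7) = 7/30.
Take π_1 proportional to 1; then unnormalized π = (1, 25/12, 35/72). Normalize by dividing by the sum 257/72:
  π = (72/257, 150/257, 35/257).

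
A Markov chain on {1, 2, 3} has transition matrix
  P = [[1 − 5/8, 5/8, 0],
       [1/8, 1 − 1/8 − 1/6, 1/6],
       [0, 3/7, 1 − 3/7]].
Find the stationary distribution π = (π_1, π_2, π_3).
π = (18/143, 90/143, 35/143)

This is a birth-death chain on three states, which satisfies detailed balance: π_1 · P_{12} = π_2 · P_{21} and π_2 · P_{23} = π_3 · P_{32}.
From π_1 · 5/8 = π_2 · 1/8: π_2/π_1 = (5/8)/(1/8) = 5.
From π_2 · 1/6 = π_3 · 3/7: π_3/π_2 = (1/6)/(3/7) = 7/18.
Take π_1 proportional to 1; then unnormalized π = (1, 5, 35/18). Normalize by dividing by the sum 143/18:
  π = (18/143, 90/143, 35/143).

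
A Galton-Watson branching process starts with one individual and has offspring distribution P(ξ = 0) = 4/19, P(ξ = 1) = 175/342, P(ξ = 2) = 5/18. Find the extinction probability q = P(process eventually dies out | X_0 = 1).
q = 72/95

The pgf is f(s) = 4/19 + 175/342·s + 5/18·s². The extinction probability q is the smallest fixed point of f in [0, 1]. Setting s = f(s):
  5/18·s² + (175/342 − 1)·s + 4/19 = 0
  5/18·s² − (4/19 + 5/18)·s + 4/19 = 0
which factors as (s − 1)·(5/18·s − 4/19) = 0, giving roots s = 1 and s = (4/19)/(5/18) = 72/95.
Mean offspring μ = 175/342 + 2·5/18 = 365/342 > 1 (supercritical), so q < 1. The extinction probability is the smaller root: q = (4/19)/(5/18) = 72/95.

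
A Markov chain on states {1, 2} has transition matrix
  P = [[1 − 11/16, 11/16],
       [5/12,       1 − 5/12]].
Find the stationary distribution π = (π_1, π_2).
π_1 = 20/53, π_2 = 33/53

Solve πP = π with π_1 + π_2 = 1. From πP = π: π_1 · (1 − 11/16) + π_2 · 5/12 = π_1 ⇒ π_2 · 5/12 = π_1 · 11/16 ⇒ π_2/π_1 = (11/16)/(5/12) = 33/20. Together with π_1 + π_2 = 1:
  π_1 = (5/12)/(11/16 + 5/12) = (5/12)/(53/48) = 20/53,
  π_2 = (11/16)/(11/16 + 5/12) = (11/16)/(53/48) = 33/53.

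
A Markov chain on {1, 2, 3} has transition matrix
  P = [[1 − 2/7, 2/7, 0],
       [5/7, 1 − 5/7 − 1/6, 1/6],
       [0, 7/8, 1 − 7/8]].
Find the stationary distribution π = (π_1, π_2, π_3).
π = (21/31, 42/155, 8/155)

This is a birth-death chain on three states, which satisfies detailed balance: π_1 · P_{12} = π_2 · P_{21} and π_2 · P_{23} = π_3 · P_{32}.
From π_1 · 2/7 = π_2 · 5/7: π_2/π_1 = (2/7)/(5/7) = 2/5.
From π_2 · 1/6 = π_3 · 7/8: π_3/π_2 = (1/6)/(7/8) = 4/21.
Take π_1 proportional to 1; then unnormalized π = (1, 2/5, 8/105). Normalize by dividing by the sum 31/21:
  π = (21/31, 42/155, 8/155).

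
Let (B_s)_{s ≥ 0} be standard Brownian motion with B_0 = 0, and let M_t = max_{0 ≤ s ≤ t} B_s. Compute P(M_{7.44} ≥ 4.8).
P(M_{7.44} ≥ 4.8) = 2·P(B_{7.44} ≥ 4.8) = 2(1 − Φ(4.8/√7.44)) ≈ 0.0784

By the reflection principle for Brownian motion, P(M_t ≥ a) = 2 · P(B_t ≥ a) for a ≥ 0. Since B_t ~ N(0, t), P(B_t ≥ 4.8) = 1 − Φ(4.8/√t) = 1 − Φ(4.8/√7.44) = 1 − Φ(1.7598). So
  P(M_{7.44} ≥ 4.8) = 2(1 − Φ(1.7598)) ≈ 0.0784.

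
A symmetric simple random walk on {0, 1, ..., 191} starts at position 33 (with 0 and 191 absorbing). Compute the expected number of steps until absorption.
E[τ | X_0 = 33] = 5214

Let v_k = E[τ | X_0 = k]. Boundary: v_0 = v_191 = 0. Recurrence: v_k = 1 + (v_{k-1} + v_{k+1})/2 for 1 ≤ k ≤ 190. The particular solution to v_k − (v_{k-1} + v_{k+1})/2 = 1 is v_k = −k^2. Adding homogeneous solution A + B k and matching boundaries gives v_k = k (191 − k). Substituting k = 33: v_33 = 33 · 158 = 5214.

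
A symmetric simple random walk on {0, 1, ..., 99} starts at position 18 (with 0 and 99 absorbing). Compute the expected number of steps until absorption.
E[τ | X_0 = 18] = 1458

Let v_k = E[τ | X_0 = k]. Boundary: v_0 = v_99 = 0. Recurrence: v_k = 1 + (v_{k-1} + v_{k+1})/2 for 1 ≤ k ≤ 98. The particular solution to v_k − (v_{k-1} + v_{k+1})/2 = 1 is v_k = −k^2. Adding homogeneous solution A + B k and matching boundaries gives v_k = k (99 − k). Substituting k = 18: v_18 = 18 · 81 = 1458.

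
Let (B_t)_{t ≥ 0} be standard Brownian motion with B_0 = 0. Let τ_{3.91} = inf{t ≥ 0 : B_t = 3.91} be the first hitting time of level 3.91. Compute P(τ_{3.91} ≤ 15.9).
P(τ_{3.91} ≤ 15.9) = 2(1 − Φ(3.91/√15.9)) = 2(1 − Φ(0.9806)) ≈ 0.3268

By the reflection principle for standard BM, P(τ_b ≤ t) = 2 · P(B_t ≥ b). Since B_t ~ N(0, t), P(B_t ≥ 3.91) = 1 − Φ(3.91/√t) = 1 − Φ(3.91/√15.9) = 1 − Φ(0.9806) ≈ 0.16340. Doubling: P(τ_{3.91} ≤ 15.9) ≈ 2 · 0.16340 = 0.32680 ≈ 0.3268.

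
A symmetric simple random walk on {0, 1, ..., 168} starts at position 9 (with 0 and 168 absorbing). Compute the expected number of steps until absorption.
E[τ | X_0 = 9] = 1431

Let v_k = E[τ | X_0 = k]. Boundary: v_0 = v_168 = 0. Recurrence: v_k = 1 + (v_{k-1} + v_{k+1})/2 for 1 ≤ k ≤ 167. The particular solution to v_k − (v_{k-1} + v_{k+1})/2 = 1 is v_k = −k^2. Adding homogeneous solution A + B k and matching boundaries gives v_k = k (168 − k). Substituting k = 9: v_9 = 9 · 159 = 1431.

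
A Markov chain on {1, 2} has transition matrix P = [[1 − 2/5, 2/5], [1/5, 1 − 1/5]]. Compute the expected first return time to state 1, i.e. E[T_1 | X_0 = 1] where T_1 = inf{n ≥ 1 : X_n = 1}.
E[T_1 | X_0 = 1] = 1/π_1 = 3

For an irreducible recurrent Markov chain with stationary distribution π, E[T_i | X_0 = i] = 1/π_i (Kac's formula). Here π_1 = (1/5)/(2/5 + 1/5) = (1/5)/(3/5) = 1/3, so E[T_1 | X_0 = 1] = 1/π_1 = (2/5 + 1/5)/(1/5) = (3/5)/(1/5) = 3.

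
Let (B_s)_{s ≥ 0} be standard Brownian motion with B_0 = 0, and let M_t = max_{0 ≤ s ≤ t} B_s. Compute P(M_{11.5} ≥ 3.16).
P(M_{11.5} ≥ 3.16) = 2·P(B_{11.5} ≥ 3.16) = 2(1 − Φ(3.16/√11.5)) ≈ 0.3514

By the reflection principle for Brownian motion, P(M_t ≥ a) = 2 · P(B_t ≥ a) for a ≥ 0. Since B_t ~ N(0, t), P(B_t ≥ 3.16) = 1 − Φ(3.16/√t) = 1 − Φ(3.16/√11.5) = 1 − Φ(0.9318). So
  P(M_{11.5} ≥ 3.16) = 2(1 − Φ(0.9318)) ≈ 0.3514.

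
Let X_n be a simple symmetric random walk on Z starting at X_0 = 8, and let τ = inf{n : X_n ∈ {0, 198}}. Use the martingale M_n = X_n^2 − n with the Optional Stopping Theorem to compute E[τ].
E[τ] = 1520

M_n = X_n^2 − n is a martingale (since E[X_{n+1}^2 | F_n] = X_n^2 + 1). By OST (τ has finite mean in a bounded region), E[M_τ] = E[M_0] = X_0^2 − 0 = 8^2 = 64. Also E[M_τ] = E[X_τ^2] − E[τ]. The walk exits at 0 or 198, with P(hit 198 first) = 8/198, so E[X_τ^2] = 198^2 · 8/198 + 0 = 1584. Thus E[τ] = E[X_τ^2] − E[M_τ] = 1584 − 64 = 1520 = 8(198 − 8) = 1520.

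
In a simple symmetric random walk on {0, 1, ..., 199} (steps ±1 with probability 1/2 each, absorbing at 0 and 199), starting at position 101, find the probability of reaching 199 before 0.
P(hit 199 before 0) = 101/199

Let u_k = P(hit 199 before 0 | start at k). Then u_0 = 0, u_199 = 1, and u_k = u_{k-1}/2 + u_{k+1}/2 for 1 ≤ k ≤ 198. This harmonic recurrence is solved by u_k = k/199, giving u_101 = 101/199.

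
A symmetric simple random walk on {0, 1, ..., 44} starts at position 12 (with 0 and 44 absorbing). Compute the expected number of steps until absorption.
E[τ | X_0 = 12] = 384

Let v_k = E[τ | X_0 = k]. Boundary: v_0 = v_44 = 0. Recurrence: v_k = 1 + (v_{k-1} + v_{k+1})/2 for 1 ≤ k ≤ 43. The particular solution to v_k − (v_{k-1} + v_{k+1})/2 = 1 is v_k = −k^2. Adding homogeneous solution A + B k and matching boundaries gives v_k = k (44 − k). Substituting k = 12: v_12 = 12 · 32 = 384.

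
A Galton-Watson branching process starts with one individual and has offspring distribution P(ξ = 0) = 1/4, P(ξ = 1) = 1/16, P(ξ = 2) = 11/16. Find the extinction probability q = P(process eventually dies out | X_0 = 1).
q = 4/11

The pgf is f(s) = 1/4 + 1/16·s + 11/16·s². The extinction probability q is the smallest fixed point of f in [0, 1]. Setting s = f(s):
  11/16·s² + (1/16 − 1)·s + 1/4 = 0
  11/16·s² − (1/4 + 11/16)·s + 1/4 = 0
which factors as (s − 1)·(11/16·s − 1/4) = 0, giving roots s = 1 and s = (1/4)/(11/16) = 4/11.
Mean offspring μ = 1/16 + 2·11/16 = 23/16 > 1 (supercritical), so q < 1. The extinction probability is the smaller root: q = (1/4)/(11/16) = 4/11.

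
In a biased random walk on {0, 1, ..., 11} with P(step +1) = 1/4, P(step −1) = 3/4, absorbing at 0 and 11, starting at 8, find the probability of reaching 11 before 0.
P(hit 11 before 0) = (1 − (3)^8) / (1 − (3)^11) = 3280/88573

Let u_k denote P(reach 11 before 0 | start at k). Boundary: u_0 = 0, u_11 = 1. Recurrence: u_k = 1/4·u_{k+1} + 3/4·u_{k-1} for 1 ≤ k ≤ 10. Try u_k = A + B·r^k with r = q/p = (3/4)/(1/4) = 3. Substitution satisfies the recurrence; boundary conditions give:
  u_k = (1 − r^k) / (1 − r^N) = (1 − (3)^8) / (1 − (3)^11) = 3280/88573.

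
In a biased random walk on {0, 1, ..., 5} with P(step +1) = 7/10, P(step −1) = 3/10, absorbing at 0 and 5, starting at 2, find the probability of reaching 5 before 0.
P(hit 5 before 0) = (1 − (3/7)^2) / (1 − (3/7)^5) = 3430/4141

Let u_k denote P(reach 5 before 0 | start at k). Boundary: u_0 = 0, u_5 = 1. Recurrence: u_k = 7/10·u_{k+1} + 3/10·u_{k-1} for 1 ≤ k ≤ 4. Try u_k = A + B·r^k with r = q/p = (3/10)/(7/10) = 3/7. Substitution satisfies the recurrence; boundary conditions give:
  u_k = (1 − r^k) / (1 − r^N) = (1 − (3/7)^2) / (1 − (3/7)^5) = 3430/4141.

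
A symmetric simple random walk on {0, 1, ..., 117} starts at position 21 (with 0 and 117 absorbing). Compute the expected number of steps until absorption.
E[τ | X_0 = 21] = 2016

Let v_k = E[τ | X_0 = k]. Boundary: v_0 = v_117 = 0. Recurrence: v_k = 1 + (v_{k-1} + v_{k+1})/2 for 1 ≤ k ≤ 116. The particular solution to v_k − (v_{k-1} + v_{k+1})/2 = 1 is v_k = −k^2. Adding homogeneous solution A + B k and matching boundaries gives v_k = k (117 − k). Substituting k = 21: v_21 = 21 · 96 = 2016.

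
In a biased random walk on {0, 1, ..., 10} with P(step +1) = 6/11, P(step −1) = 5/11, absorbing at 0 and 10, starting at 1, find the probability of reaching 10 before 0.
P(hit 10 before 0) = (1 − (5/6)^1) / (1 − (5/6)^10) = 10077696/50700551

Let u_k denote P(reach 10 before 0 | start at k). Boundary: u_0 = 0, u_10 = 1. Recurrence: u_k = 6/11·u_{k+1} + 5/11·u_{k-1} for 1 ≤ k ≤ 9. Try u_k = A + B·r^k with r = q/p = (5/11)/(6/11) = 5/6. Substitution satisfies the recurrence; boundary conditions give:
  u_k = (1 − r^k) / (1 − r^N) = (1 − (5/6)^1) / (1 − (5/6)^10) = 10077696/50700551.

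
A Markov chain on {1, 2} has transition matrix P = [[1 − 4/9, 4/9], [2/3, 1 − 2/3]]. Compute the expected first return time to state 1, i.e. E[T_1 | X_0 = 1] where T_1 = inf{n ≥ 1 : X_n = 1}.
E[T_1 | X_0 = 1] = 1/π_1 = 5/3

For an irreducible recurrent Markov chain with stationary distribution π, E[T_i | X_0 = i] = 1/π_i (Kac's formula). Here π_1 = (2/3)/(4/9 + 2/3) = (2/3)/(10/9) = 3/5, so E[T_1 | X_0 = 1] = 1/π_1 = (4/9 + 2/3)/(2/3) = (10/9)/(2/3) = 5/3.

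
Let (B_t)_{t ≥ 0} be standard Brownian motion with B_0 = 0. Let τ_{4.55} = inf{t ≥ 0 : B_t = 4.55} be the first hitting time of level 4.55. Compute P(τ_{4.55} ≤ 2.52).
P(τ_{4.55} ≤ 2.52) = 2(1 − Φ(4.55/√2.52)) = 2(1 − Φ(2.8662)) ≈ 0.0042

By the reflection principle for standard BM, P(τ_b ≤ t) = 2 · P(B_t ≥ b). Since B_t ~ N(0, t), P(B_t ≥ 4.55) = 1 − Φ(4.55/√t) = 1 − Φ(4.55/√2.52) = 1 − Φ(2.8662) ≈ 0.00208. Doubling: P(τ_{4.55} ≤ 2.52) ≈ 2 · 0.00208 = 0.00416 ≈ 0.0042.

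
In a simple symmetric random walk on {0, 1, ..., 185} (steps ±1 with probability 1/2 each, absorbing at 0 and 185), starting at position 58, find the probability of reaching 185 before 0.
P(hit 185 before 0) = 58/185

Let u_k = P(hit 185 before 0 | start at k). Then u_0 = 0, u_185 = 1, and u_k = u_{k-1}/2 + u_{k+1}/2 for 1 ≤ k ≤ 184. This harmonic recurrence is solved by u_k = k/185, giving u_58 = 58/185.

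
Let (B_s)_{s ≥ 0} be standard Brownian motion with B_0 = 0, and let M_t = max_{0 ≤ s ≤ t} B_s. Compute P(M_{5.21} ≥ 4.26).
P(M_{5.21} ≥ 4.26) = 2·P(B_{5.21} ≥ 4.26) = 2(1 − Φ(4.26/√5.21)) ≈ 0.0620

By the reflection principle for Brownian motion, P(M_t ≥ a) = 2 · P(B_t ≥ a) for a ≥ 0. Since B_t ~ N(0, t), P(B_t ≥ 4.26) = 1 − Φ(4.26/√t) = 1 − Φ(4.26/√5.21) = 1 − Φ(1.8663). So
  P(M_{5.21} ≥ 4.26) = 2(1 − Φ(1.8663)) ≈ 0.0620.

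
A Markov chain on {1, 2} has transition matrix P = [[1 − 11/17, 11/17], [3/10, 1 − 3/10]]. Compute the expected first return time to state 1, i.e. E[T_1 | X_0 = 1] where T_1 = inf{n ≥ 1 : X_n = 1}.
E[T_1 | X_0 = 1] = 1/π_1 = 161/51

For an irreducible recurrent Markov chain with stationary distribution π, E[T_i | X_0 = i] = 1/π_i (Kac's formula). Here π_1 = (3/10)/(11/17 + 3/10) = (3/10)/(161/170) = 51/161, so E[T_1 | X_0 = 1] = 1/π_1 = (11/17 + 3/10)/(3/10) = (161/170)/(3/10) = 161/51.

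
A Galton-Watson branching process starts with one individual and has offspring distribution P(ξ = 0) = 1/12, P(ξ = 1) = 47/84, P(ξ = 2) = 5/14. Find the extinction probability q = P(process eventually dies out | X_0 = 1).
q = 7/30

The pgf is f(s) = 1/12 + 47/84·s + 5/14·s². The extinction probability q is the smallest fixed point of f in [0, 1]. Setting s = f(s):
  5/14·s² + (47/84 − 1)·s + 1/12 = 0
  5/14·s² − (1/12 + 5/14)·s + 1/12 = 0
which factors as (s − 1)·(5/14·s − 1/12) = 0, giving roots s = 1 and s = (1/12)/(5/14) = 7/30.
Mean offspring μ = 47/84 + 2·5/14 = 107/84 > 1 (supercritical), so q < 1. The extinction probability is the smaller root: q = (1/12)/(5/14) = 7/30.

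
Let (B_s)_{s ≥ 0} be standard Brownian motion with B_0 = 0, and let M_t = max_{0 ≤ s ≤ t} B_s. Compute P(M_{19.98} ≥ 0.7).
P(M_{19.98} ≥ 0.7) = 2·P(B_{19.98} ≥ 0.7) = 2(1 − Φ(0.7/√19.98)) ≈ 0.8756

By the reflection principle for Brownian motion, P(M_t ≥ a) = 2 · P(B_t ≥ a) for a ≥ 0. Since B_t ~ N(0, t), P(B_t ≥ 0.7) = 1 − Φ(0.7/√t) = 1 − Φ(0.7/√19.98) = 1 − Φ(0.1566). So
  P(M_{19.98} ≥ 0.7) = 2(1 − Φ(0.1566)) ≈ 0.8756.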